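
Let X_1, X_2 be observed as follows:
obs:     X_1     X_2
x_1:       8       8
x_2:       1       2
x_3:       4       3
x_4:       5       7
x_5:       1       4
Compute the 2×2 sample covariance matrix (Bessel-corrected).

Step 1 — column means:
  mean(X_1) = (8 + 1 + 4 + 5 + 1) / 5 = 19/5 = 3.8
  mean(X_2) = (8 + 2 + 3 + 7 + 4) / 5 = 24/5 = 4.8

Step 2 — sample covariance S[i,j] = (1/(n-1)) · Σ_k (x_{k,i} - mean_i) · (x_{k,j} - mean_j), with n-1 = 4.
  S[X_1,X_1] = ((4.2)·(4.2) + (-2.8)·(-2.8) + (0.2)·(0.2) + (1.2)·(1.2) + (-2.8)·(-2.8)) / 4 = 34.8/4 = 8.7
  S[X_1,X_2] = ((4.2)·(3.2) + (-2.8)·(-2.8) + (0.2)·(-1.8) + (1.2)·(2.2) + (-2.8)·(-0.8)) / 4 = 25.8/4 = 6.45
  S[X_2,X_2] = ((3.2)·(3.2) + (-2.8)·(-2.8) + (-1.8)·(-1.8) + (2.2)·(2.2) + (-0.8)·(-0.8)) / 4 = 26.8/4 = 6.7

S is symmetric (S[j,i] = S[i,j]). Assembling:

S = [[8.7, 6.45],
 [6.45, 6.7]]


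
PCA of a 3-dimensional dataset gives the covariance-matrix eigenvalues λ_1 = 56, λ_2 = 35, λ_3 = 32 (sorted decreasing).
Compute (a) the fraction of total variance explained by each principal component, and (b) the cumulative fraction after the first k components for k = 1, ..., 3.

Step 1 — total variance = trace(Sigma) = Σ λ_i = 56 + 35 + 32 = 123.

Step 2 — fraction explained by component i = λ_i / Σ λ:
  PC1: 56/123 = 0.4553
  PC2: 35/123 = 0.2846
  PC3: 32/123 = 0.2602

Step 3 — cumulative fraction after k components = (λ_1 + ... + λ_k) / Σ λ:
  k = 1: 56/123 = 0.4553
  k = 2: (56 + 35)/123 = 91/123 = 0.7398
  k = 3: (56 + 35 + 32)/123 = 123/123 = 1

Summary (fraction, with percent):

explained: PC1 0.4553 (45.53%), PC2 0.2846 (28.46%), PC3 0.2602 (26.02%);  cumulative: 0.4553, 0.7398, 1


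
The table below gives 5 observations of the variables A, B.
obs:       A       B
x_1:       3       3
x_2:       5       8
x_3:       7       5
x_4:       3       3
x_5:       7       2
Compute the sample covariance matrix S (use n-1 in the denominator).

Step 1 — column means:
  mean(A) = (3 + 5 + 7 + 3 + 7) / 5 = 25/5 = 5
  mean(B) = (3 + 8 + 5 + 3 + 2) / 5 = 21/5 = 4.2

Step 2 — sample covariance S[i,j] = (1/(n-1)) · Σ_k (x_{k,i} - mean_i) · (x_{k,j} - mean_j), with n-1 = 4.
  S[A,A] = ((-2)·(-2) + (0)·(0) + (2)·(2) + (-2)·(-2) + (2)·(2)) / 4 = 16/4 = 4
  S[A,B] = ((-2)·(-1.2) + (0)·(3.8) + (2)·(0.8) + (-2)·(-1.2) + (2)·(-2.2)) / 4 = 2/4 = 0.5
  S[B,B] = ((-1.2)·(-1.2) + (3.8)·(3.8) + (0.8)·(0.8) + (-1.2)·(-1.2) + (-2.2)·(-2.2)) / 4 = 22.8/4 = 5.7

S is symmetric (S[j,i] = S[i,j]). Assembling:

S = [[4, 0.5],
 [0.5, 5.7]]


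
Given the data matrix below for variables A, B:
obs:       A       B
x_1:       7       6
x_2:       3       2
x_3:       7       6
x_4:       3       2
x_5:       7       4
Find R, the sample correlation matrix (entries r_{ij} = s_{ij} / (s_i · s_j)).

Step 1 — column means:
  mean(A) = (7 + 3 + 7 + 3 + 7) / 5 = 27/5 = 5.4
  mean(B) = (6 + 2 + 6 + 2 + 4) / 5 = 20/5 = 4

Step 2 — sample variances and covariances s[i,j] = (1/(n-1)) · Σ_k (x_{k,i} - mean_i) · (x_{k,j} - mean_j), with n-1 = 4:
  s[A,A] = ((1.6)·(1.6) + (-2.4)·(-2.4) + (1.6)·(1.6) + (-2.4)·(-2.4) + (1.6)·(1.6)) / 4 = 19.2/4 = 4.8
  s[A,B] = ((1.6)·(2) + (-2.4)·(-2) + (1.6)·(2) + (-2.4)·(-2) + (1.6)·(0)) / 4 = 16/4 = 4
  s[B,B] = ((2)·(2) + (-2)·(-2) + (2)·(2) + (-2)·(-2) + (0)·(0)) / 4 = 16/4 = 4
  Sample standard deviations s_i = √(s[i,i]):
  s(A) = √(4.8) = 2.1909
  s(B) = √(4) = 2

Step 3 — r_{ij} = s_{ij} / (s_i · s_j):
  r[A,A] = 1 (diagonal).
  r[A,B] = 4 / (2.1909 · 2) = 4 / 4.3818 = 0.9129
  r[B,B] = 1 (diagonal).

R is symmetric with unit diagonal. Assembling:

R = [[1, 0.9129],
 [0.9129, 1]]


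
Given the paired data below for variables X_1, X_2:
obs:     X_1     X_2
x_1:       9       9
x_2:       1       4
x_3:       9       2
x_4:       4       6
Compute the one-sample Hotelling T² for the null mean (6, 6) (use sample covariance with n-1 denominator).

Step 1 — sample mean vector:
  mean(X_1) = (9 + 1 + 9 + 4) / 4 = 23/4 = 5.75
  mean(X_2) = (9 + 4 + 2 + 6) / 4 = 21/4 = 5.25
  x̄ = (5.75, 5.25),  deviation x̄ - mu_0 = (5.75, 5.25) - (6, 6) = (-0.25, -0.75).

Step 2 — sample covariance matrix, S[i,j] = (1/(n-1)) · Σ_k (x_{k,i} - mean_i) · (x_{k,j} - mean_j), divisor n-1 = 3:
  S[X_1,X_1] = ((3.25)·(3.25) + (-4.75)·(-4.75) + (3.25)·(3.25) + (-1.75)·(-1.75)) / 3 = 46.75/3 = 15.5833
  S[X_1,X_2] = ((3.25)·(3.75) + (-4.75)·(-1.25) + (3.25)·(-3.25) + (-1.75)·(0.75)) / 3 = 6.25/3 = 2.0833
  S[X_2,X_2] = ((3.75)·(3.75) + (-1.25)·(-1.25) + (-3.25)·(-3.25) + (0.75)·(0.75)) / 3 = 26.75/3 = 8.9167
  S = [[15.5833, 2.0833],
 [2.0833, 8.9167]].

Step 3 — invert S. det(S) = 15.5833·8.9167 - (2.0833)² = 134.6111.
  S^{-1} = (1/det) · [[d, -b], [-b, a]] = [[0.0662, -0.0155],
 [-0.0155, 0.1158]].

Step 4 — quadratic form (x̄ - mu_0)^T · S^{-1} · (x̄ - mu_0):
  S^{-1} · (x̄ - mu_0) = (-0.005, -0.083),
  (x̄ - mu_0)^T · [...] = (-0.25)·(-0.005) + (-0.75)·(-0.083) = 0.0635.

Step 5 — scale by n: T² = 4 · 0.0635 = 0.2538.

T² ≈ 0.2538


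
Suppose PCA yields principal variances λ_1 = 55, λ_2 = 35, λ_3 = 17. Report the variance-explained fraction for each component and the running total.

Step 1 — total variance = trace(Sigma) = Σ λ_i = 55 + 35 + 17 = 107.

Step 2 — fraction explained by component i = λ_i / Σ λ:
  PC1: 55/107 = 0.514
  PC2: 35/107 = 0.3271
  PC3: 17/107 = 0.1589

Step 3 — cumulative fraction after k components = (λ_1 + ... + λ_k) / Σ λ:
  k = 1: 55/107 = 0.514
  k = 2: (55 + 35)/107 = 90/107 = 0.8411
  k = 3: (55 + 35 + 17)/107 = 107/107 = 1

Summary (fraction, with percent):

explained: PC1 0.514 (51.4%), PC2 0.3271 (32.71%), PC3 0.1589 (15.89%);  cumulative: 0.514, 0.8411, 1


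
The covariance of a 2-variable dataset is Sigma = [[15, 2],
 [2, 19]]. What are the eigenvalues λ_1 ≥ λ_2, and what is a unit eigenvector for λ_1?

Step 1 — characteristic polynomial of 2×2 Sigma:
  det(Sigma - λI) = λ² - trace · λ + det = 0.
  trace = 15 + 19 = 34, det = 15·19 - (2)² = 281.
Step 2 — discriminant:
  Δ = trace² - 4·det = 1156 - 1124 = 32.
Step 3 — eigenvalues:
  λ = (trace ± √Δ)/2 = (34 ± 5.6569)/2,
  λ_1 = 19.8284,  λ_2 = 14.1716.

Step 4 — unit eigenvector for λ_1: solve (Sigma - λ_1 I)v = 0. First row:
  (15 - 19.8284)·v_x + (2)·v_y = 0, i.e. (-4.8284)·v_x + (2)·v_y = 0,
  so v ∝ (b, λ_1 - a) = (2, 4.8284) = u.
  ||u|| = √((2)² + (4.8284)²) = √(27.3137) ≈ 5.2263,
  v_1 = u/||u|| ≈ (0.3827, 0.9239) (||v_1|| = 1).

λ_1 = 19.8284,  λ_2 = 14.1716;  v_1 ≈ (0.3827, 0.9239)


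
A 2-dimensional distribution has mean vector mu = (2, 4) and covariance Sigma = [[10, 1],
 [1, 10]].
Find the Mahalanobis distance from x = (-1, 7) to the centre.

Step 1 — centre the observation: (x - mu) = (-3, 3).

Step 2 — invert Sigma. det(Sigma) = 10·10 - (1)² = 99.
  Sigma^{-1} = (1/det) · [[d, -b], [-b, a]] = [[0.101, -0.0101],
 [-0.0101, 0.101]].

Step 3 — form the quadratic (x - mu)^T · Sigma^{-1} · (x - mu):
  Sigma^{-1} · (x - mu) = (-0.3333, 0.3333).
  (x - mu)^T · [Sigma^{-1} · (x - mu)] = (-3)·(-0.3333) + (3)·(0.3333) = 2.

Step 4 — take square root: d = √(2) ≈ 1.4142.

d(x, mu) = √(2) ≈ 1.4142


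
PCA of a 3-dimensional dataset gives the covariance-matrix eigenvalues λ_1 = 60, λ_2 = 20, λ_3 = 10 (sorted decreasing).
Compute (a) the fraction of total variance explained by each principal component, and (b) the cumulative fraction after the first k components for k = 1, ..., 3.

Step 1 — total variance = trace(Sigma) = Σ λ_i = 60 + 20 + 10 = 90.

Step 2 — fraction explained by component i = λ_i / Σ λ:
  PC1: 60/90 = 0.6667
  PC2: 20/90 = 0.2222
  PC3: 10/90 = 0.1111

Step 3 — cumulative fraction after k components = (λ_1 + ... + λ_k) / Σ λ:
  k = 1: 60/90 = 0.6667
  k = 2: (60 + 20)/90 = 80/90 = 0.8889
  k = 3: (60 + 20 + 10)/90 = 90/90 = 1

Summary (fraction, with percent):

explained: PC1 0.6667 (66.67%), PC2 0.2222 (22.22%), PC3 0.1111 (11.11%);  cumulative: 0.6667, 0.8889, 1


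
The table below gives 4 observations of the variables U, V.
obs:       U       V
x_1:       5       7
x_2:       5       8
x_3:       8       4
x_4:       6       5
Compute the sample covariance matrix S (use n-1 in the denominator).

Step 1 — column means:
  mean(U) = (5 + 5 + 8 + 6) / 4 = 24/4 = 6
  mean(V) = (7 + 8 + 4 + 5) / 4 = 24/4 = 6

Step 2 — sample covariance S[i,j] = (1/(n-1)) · Σ_k (x_{k,i} - mean_i) · (x_{k,j} - mean_j), with n-1 = 3.
  S[U,U] = ((-1)·(-1) + (-1)·(-1) + (2)·(2) + (0)·(0)) / 3 = 6/3 = 2
  S[U,V] = ((-1)·(1) + (-1)·(2) + (2)·(-2) + (0)·(-1)) / 3 = -7/3 = -2.3333
  S[V,V] = ((1)·(1) + (2)·(2) + (-2)·(-2) + (-1)·(-1)) / 3 = 10/3 = 3.3333

S is symmetric (S[j,i] = S[i,j]). Assembling:

S = [[2, -2.3333],
 [-2.3333, 3.3333]]


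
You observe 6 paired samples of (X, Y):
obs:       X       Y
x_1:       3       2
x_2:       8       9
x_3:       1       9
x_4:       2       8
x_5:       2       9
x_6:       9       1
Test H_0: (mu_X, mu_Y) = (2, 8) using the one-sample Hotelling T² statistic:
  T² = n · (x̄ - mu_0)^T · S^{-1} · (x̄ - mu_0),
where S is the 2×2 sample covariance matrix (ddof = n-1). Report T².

Step 1 — sample mean vector:
  mean(X) = (3 + 8 + 1 + 2 + 2 + 9) / 6 = 25/6 = 4.1667
  mean(Y) = (2 + 9 + 9 + 8 + 9 + 1) / 6 = 38/6 = 6.3333
  x̄ = (4.1667, 6.3333),  deviation x̄ - mu_0 = (4.1667, 6.3333) - (2, 8) = (2.1667, -1.6667).

Step 2 — sample covariance matrix, S[i,j] = (1/(n-1)) · Σ_k (x_{k,i} - mean_i) · (x_{k,j} - mean_j), divisor n-1 = 5:
  S[X,X] = ((-1.1667)·(-1.1667) + (3.8333)·(3.8333) + (-3.1667)·(-3.1667) + (-2.1667)·(-2.1667) + (-2.1667)·(-2.1667) + (4.8333)·(4.8333)) / 5 = 58.8333/5 = 11.7667
  S[X,Y] = ((-1.1667)·(-4.3333) + (3.8333)·(2.6667) + (-3.1667)·(2.6667) + (-2.1667)·(1.6667) + (-2.1667)·(2.6667) + (4.8333)·(-5.3333)) / 5 = -28.3333/5 = -5.6667
  S[Y,Y] = ((-4.3333)·(-4.3333) + (2.6667)·(2.6667) + (2.6667)·(2.6667) + (1.6667)·(1.6667) + (2.6667)·(2.6667) + (-5.3333)·(-5.3333)) / 5 = 71.3333/5 = 14.2667
  S = [[11.7667, -5.6667],
 [-5.6667, 14.2667]].

Step 3 — invert S. det(S) = 11.7667·14.2667 - (-5.6667)² = 135.76.
  S^{-1} = (1/det) · [[d, -b], [-b, a]] = [[0.1051, 0.0417],
 [0.0417, 0.0867]].

Step 4 — quadratic form (x̄ - mu_0)^T · S^{-1} · (x̄ - mu_0):
  S^{-1} · (x̄ - mu_0) = (0.1581, -0.054),
  (x̄ - mu_0)^T · [...] = (2.1667)·(0.1581) + (-1.6667)·(-0.054) = 0.4326.

Step 5 — scale by n: T² = 6 · 0.4326 = 2.5958.

T² ≈ 2.5958


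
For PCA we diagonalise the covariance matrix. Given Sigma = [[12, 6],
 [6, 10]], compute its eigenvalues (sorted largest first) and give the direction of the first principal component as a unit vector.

Step 1 — characteristic polynomial of 2×2 Sigma:
  det(Sigma - λI) = λ² - trace · λ + det = 0.
  trace = 12 + 10 = 22, det = 12·10 - (6)² = 84.
Step 2 — discriminant:
  Δ = trace² - 4·det = 484 - 336 = 148.
Step 3 — eigenvalues:
  λ = (trace ± √Δ)/2 = (22 ± 12.1655)/2,
  λ_1 = 17.0828,  λ_2 = 4.9172.

Step 4 — unit eigenvector for λ_1: solve (Sigma - λ_1 I)v = 0. First row:
  (12 - 17.0828)·v_x + (6)·v_y = 0, i.e. (-5.0828)·v_x + (6)·v_y = 0,
  so v ∝ (b, λ_1 - a) = (6, 5.0828) = u.
  ||u|| = √((6)² + (5.0828)²) = √(61.8345) ≈ 7.8635,
  v_1 = u/||u|| ≈ (0.763, 0.6464) (||v_1|| = 1).

λ_1 = 17.0828,  λ_2 = 4.9172;  v_1 ≈ (0.763, 0.6464)


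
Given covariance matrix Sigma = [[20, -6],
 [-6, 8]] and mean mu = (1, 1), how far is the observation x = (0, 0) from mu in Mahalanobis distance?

Step 1 — centre the observation: (x - mu) = (-1, -1).

Step 2 — invert Sigma. det(Sigma) = 20·8 - (-6)² = 124.
  Sigma^{-1} = (1/det) · [[d, -b], [-b, a]] = [[0.0645, 0.0484],
 [0.0484, 0.1613]].

Step 3 — form the quadratic (x - mu)^T · Sigma^{-1} · (x - mu):
  Sigma^{-1} · (x - mu) = (-0.1129, -0.2097).
  (x - mu)^T · [Sigma^{-1} · (x - mu)] = (-1)·(-0.1129) + (-1)·(-0.2097) = 0.3226.

Step 4 — take square root: d = √(0.3226) ≈ 0.568.

d(x, mu) = √(0.3226) ≈ 0.568


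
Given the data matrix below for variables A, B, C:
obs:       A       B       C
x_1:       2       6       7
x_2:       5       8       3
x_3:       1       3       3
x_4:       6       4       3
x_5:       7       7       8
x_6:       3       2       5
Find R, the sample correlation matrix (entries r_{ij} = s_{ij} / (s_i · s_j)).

Step 1 — column means:
  mean(A) = (2 + 5 + 1 + 6 + 7 + 3) / 6 = 24/6 = 4
  mean(B) = (6 + 8 + 3 + 4 + 7 + 2) / 6 = 30/6 = 5
  mean(C) = (7 + 3 + 3 + 3 + 8 + 5) / 6 = 29/6 = 4.8333

Step 2 — sample variances and covariances s[i,j] = (1/(n-1)) · Σ_k (x_{k,i} - mean_i) · (x_{k,j} - mean_j), with n-1 = 5:
  s[A,A] = ((-2)·(-2) + (1)·(1) + (-3)·(-3) + (2)·(2) + (3)·(3) + (-1)·(-1)) / 5 = 28/5 = 5.6
  s[A,B] = ((-2)·(1) + (1)·(3) + (-3)·(-2) + (2)·(-1) + (3)·(2) + (-1)·(-3)) / 5 = 14/5 = 2.8
  s[A,C] = ((-2)·(2.1667) + (1)·(-1.8333) + (-3)·(-1.8333) + (2)·(-1.8333) + (3)·(3.1667) + (-1)·(0.1667)) / 5 = 5/5 = 1
  s[B,B] = ((1)·(1) + (3)·(3) + (-2)·(-2) + (-1)·(-1) + (2)·(2) + (-3)·(-3)) / 5 = 28/5 = 5.6
  s[B,C] = ((1)·(2.1667) + (3)·(-1.8333) + (-2)·(-1.8333) + (-1)·(-1.8333) + (2)·(3.1667) + (-3)·(0.1667)) / 5 = 8/5 = 1.6
  s[C,C] = ((2.1667)·(2.1667) + (-1.8333)·(-1.8333) + (-1.8333)·(-1.8333) + (-1.8333)·(-1.8333) + (3.1667)·(3.1667) + (0.1667)·(0.1667)) / 5 = 24.8333/5 = 4.9667
  Sample standard deviations s_i = √(s[i,i]):
  s(A) = √(5.6) = 2.3664
  s(B) = √(5.6) = 2.3664
  s(C) = √(4.9667) = 2.2286

Step 3 — r_{ij} = s_{ij} / (s_i · s_j):
  r[A,A] = 1 (diagonal).
  r[A,B] = 2.8 / (2.3664 · 2.3664) = 2.8 / 5.6 = 0.5
  r[A,C] = 1 / (2.3664 · 2.2286) = 1 / 5.2738 = 0.1896
  r[B,B] = 1 (diagonal).
  r[B,C] = 1.6 / (2.3664 · 2.2286) = 1.6 / 5.2738 = 0.3034
  r[C,C] = 1 (diagonal).

R is symmetric with unit diagonal. Assembling:

R = [[1, 0.5, 0.1896],
 [0.5, 1, 0.3034],
 [0.1896, 0.3034, 1]]


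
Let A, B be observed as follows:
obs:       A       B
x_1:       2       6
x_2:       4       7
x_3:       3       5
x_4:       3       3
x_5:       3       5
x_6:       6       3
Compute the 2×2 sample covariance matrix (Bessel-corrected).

Step 1 — column means:
  mean(A) = (2 + 4 + 3 + 3 + 3 + 6) / 6 = 21/6 = 3.5
  mean(B) = (6 + 7 + 5 + 3 + 5 + 3) / 6 = 29/6 = 4.8333

Step 2 — sample covariance S[i,j] = (1/(n-1)) · Σ_k (x_{k,i} - mean_i) · (x_{k,j} - mean_j), with n-1 = 5.
  S[A,A] = ((-1.5)·(-1.5) + (0.5)·(0.5) + (-0.5)·(-0.5) + (-0.5)·(-0.5) + (-0.5)·(-0.5) + (2.5)·(2.5)) / 5 = 9.5/5 = 1.9
  S[A,B] = ((-1.5)·(1.1667) + (0.5)·(2.1667) + (-0.5)·(0.1667) + (-0.5)·(-1.8333) + (-0.5)·(0.1667) + (2.5)·(-1.8333)) / 5 = -4.5/5 = -0.9
  S[B,B] = ((1.1667)·(1.1667) + (2.1667)·(2.1667) + (0.1667)·(0.1667) + (-1.8333)·(-1.8333) + (0.1667)·(0.1667) + (-1.8333)·(-1.8333)) / 5 = 12.8333/5 = 2.5667

S is symmetric (S[j,i] = S[i,j]). Assembling:

S = [[1.9, -0.9],
 [-0.9, 2.5667]]


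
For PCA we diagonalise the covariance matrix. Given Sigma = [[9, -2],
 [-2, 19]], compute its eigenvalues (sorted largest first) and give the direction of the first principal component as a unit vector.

Step 1 — characteristic polynomial of 2×2 Sigma:
  det(Sigma - λI) = λ² - trace · λ + det = 0.
  trace = 9 + 19 = 28, det = 9·19 - (-2)² = 167.
Step 2 — discriminant:
  Δ = trace² - 4·det = 784 - 668 = 116.
Step 3 — eigenvalues:
  λ = (trace ± √Δ)/2 = (28 ± 10.7703)/2,
  λ_1 = 19.3852,  λ_2 = 8.6148.

Step 4 — unit eigenvector for λ_1: solve (Sigma - λ_1 I)v = 0. First row:
  (9 - 19.3852)·v_x + (-2)·v_y = 0, i.e. (-10.3852)·v_x + (-2)·v_y = 0,
  so v ∝ (b, λ_1 - a) = (-2, 10.3852); multiply by -1 so the first entry is positive: u = (2, -10.3852).
  ||u|| = √((2)² + (-10.3852)²) = √(111.8516) ≈ 10.576,
  v_1 = u/||u|| ≈ (0.1891, -0.982) (||v_1|| = 1).

λ_1 = 19.3852,  λ_2 = 8.6148;  v_1 ≈ (0.1891, -0.982)


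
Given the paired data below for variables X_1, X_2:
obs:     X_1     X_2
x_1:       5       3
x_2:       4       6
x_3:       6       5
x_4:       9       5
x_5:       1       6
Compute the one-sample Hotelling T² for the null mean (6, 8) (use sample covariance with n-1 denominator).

Step 1 — sample mean vector:
  mean(X_1) = (5 + 4 + 6 + 9 + 1) / 5 = 25/5 = 5
  mean(X_2) = (3 + 6 + 5 + 5 + 6) / 5 = 25/5 = 5
  x̄ = (5, 5),  deviation x̄ - mu_0 = (5, 5) - (6, 8) = (-1, -3).

Step 2 — sample covariance matrix, S[i,j] = (1/(n-1)) · Σ_k (x_{k,i} - mean_i) · (x_{k,j} - mean_j), divisor n-1 = 4:
  S[X_1,X_1] = ((0)·(0) + (-1)·(-1) + (1)·(1) + (4)·(4) + (-4)·(-4)) / 4 = 34/4 = 8.5
  S[X_1,X_2] = ((0)·(-2) + (-1)·(1) + (1)·(0) + (4)·(0) + (-4)·(1)) / 4 = -5/4 = -1.25
  S[X_2,X_2] = ((-2)·(-2) + (1)·(1) + (0)·(0) + (0)·(0) + (1)·(1)) / 4 = 6/4 = 1.5
  S = [[8.5, -1.25],
 [-1.25, 1.5]].

Step 3 — invert S. det(S) = 8.5·1.5 - (-1.25)² = 11.1875.
  S^{-1} = (1/det) · [[d, -b], [-b, a]] = [[0.1341, 0.1117],
 [0.1117, 0.7598]].

Step 4 — quadratic form (x̄ - mu_0)^T · S^{-1} · (x̄ - mu_0):
  S^{-1} · (x̄ - mu_0) = (-0.4693, -2.3911),
  (x̄ - mu_0)^T · [...] = (-1)·(-0.4693) + (-3)·(-2.3911) = 7.6425.

Step 5 — scale by n: T² = 5 · 7.6425 = 38.2123.

T² ≈ 38.2123


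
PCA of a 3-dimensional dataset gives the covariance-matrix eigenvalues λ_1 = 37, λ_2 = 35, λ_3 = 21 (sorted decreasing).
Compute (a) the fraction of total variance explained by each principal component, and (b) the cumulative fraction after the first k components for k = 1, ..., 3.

Step 1 — total variance = trace(Sigma) = Σ λ_i = 37 + 35 + 21 = 93.

Step 2 — fraction explained by component i = λ_i / Σ λ:
  PC1: 37/93 = 0.3978
  PC2: 35/93 = 0.3763
  PC3: 21/93 = 0.2258

Step 3 — cumulative fraction after k components = (λ_1 + ... + λ_k) / Σ λ:
  k = 1: 37/93 = 0.3978
  k = 2: (37 + 35)/93 = 72/93 = 0.7742
  k = 3: (37 + 35 + 21)/93 = 93/93 = 1

Summary (fraction, with percent):

explained: PC1 0.3978 (39.78%), PC2 0.3763 (37.63%), PC3 0.2258 (22.58%);  cumulative: 0.3978, 0.7742, 1


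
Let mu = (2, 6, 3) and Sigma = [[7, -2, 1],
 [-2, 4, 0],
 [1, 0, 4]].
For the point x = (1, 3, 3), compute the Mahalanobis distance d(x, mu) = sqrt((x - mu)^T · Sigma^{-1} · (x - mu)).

Step 1 — centre the observation: (x - mu) = (-1, -3, 0).

Step 2 — invert Sigma (cofactor / det for 3×3, or solve directly):
  Sigma^{-1} = [[0.1739, 0.087, -0.0435],
 [0.087, 0.2935, -0.0217],
 [-0.0435, -0.0217, 0.2609]].

Step 3 — form the quadratic (x - mu)^T · Sigma^{-1} · (x - mu):
  Sigma^{-1} · (x - mu) = (-0.4348, -0.9674, 0.1087).
  (x - mu)^T · [Sigma^{-1} · (x - mu)] = (-1)·(-0.4348) + (-3)·(-0.9674) + (0)·(0.1087) = 3.337.

Step 4 — take square root: d = √(3.337) ≈ 1.8267.

d(x, mu) = √(3.337) ≈ 1.8267


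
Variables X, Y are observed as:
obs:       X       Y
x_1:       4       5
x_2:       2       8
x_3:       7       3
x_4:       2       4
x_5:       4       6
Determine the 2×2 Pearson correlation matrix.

Step 1 — column means:
  mean(X) = (4 + 2 + 7 + 2 + 4) / 5 = 19/5 = 3.8
  mean(Y) = (5 + 8 + 3 + 4 + 6) / 5 = 26/5 = 5.2

Step 2 — sample variances and covariances s[i,j] = (1/(n-1)) · Σ_k (x_{k,i} - mean_i) · (x_{k,j} - mean_j), with n-1 = 4:
  s[X,X] = ((0.2)·(0.2) + (-1.8)·(-1.8) + (3.2)·(3.2) + (-1.8)·(-1.8) + (0.2)·(0.2)) / 4 = 16.8/4 = 4.2
  s[X,Y] = ((0.2)·(-0.2) + (-1.8)·(2.8) + (3.2)·(-2.2) + (-1.8)·(-1.2) + (0.2)·(0.8)) / 4 = -9.8/4 = -2.45
  s[Y,Y] = ((-0.2)·(-0.2) + (2.8)·(2.8) + (-2.2)·(-2.2) + (-1.2)·(-1.2) + (0.8)·(0.8)) / 4 = 14.8/4 = 3.7
  Sample standard deviations s_i = √(s[i,i]):
  s(X) = √(4.2) = 2.0494
  s(Y) = √(3.7) = 1.9235

Step 3 — r_{ij} = s_{ij} / (s_i · s_j):
  r[X,X] = 1 (diagonal).
  r[X,Y] = -2.45 / (2.0494 · 1.9235) = -2.45 / 3.9421 = -0.6215
  r[Y,Y] = 1 (diagonal).

R is symmetric with unit diagonal. Assembling:

R = [[1, -0.6215],
 [-0.6215, 1]]


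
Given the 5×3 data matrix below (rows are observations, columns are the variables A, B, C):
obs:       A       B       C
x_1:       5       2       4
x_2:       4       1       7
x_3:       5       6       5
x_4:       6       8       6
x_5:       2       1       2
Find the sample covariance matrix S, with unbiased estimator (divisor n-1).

Step 1 — column means:
  mean(A) = (5 + 4 + 5 + 6 + 2) / 5 = 22/5 = 4.4
  mean(B) = (2 + 1 + 6 + 8 + 1) / 5 = 18/5 = 3.6
  mean(C) = (4 + 7 + 5 + 6 + 2) / 5 = 24/5 = 4.8

Step 2 — sample covariance S[i,j] = (1/(n-1)) · Σ_k (x_{k,i} - mean_i) · (x_{k,j} - mean_j), with n-1 = 4.
  S[A,A] = ((0.6)·(0.6) + (-0.4)·(-0.4) + (0.6)·(0.6) + (1.6)·(1.6) + (-2.4)·(-2.4)) / 4 = 9.2/4 = 2.3
  S[A,B] = ((0.6)·(-1.6) + (-0.4)·(-2.6) + (0.6)·(2.4) + (1.6)·(4.4) + (-2.4)·(-2.6)) / 4 = 14.8/4 = 3.7
  S[A,C] = ((0.6)·(-0.8) + (-0.4)·(2.2) + (0.6)·(0.2) + (1.6)·(1.2) + (-2.4)·(-2.8)) / 4 = 7.4/4 = 1.85
  S[B,B] = ((-1.6)·(-1.6) + (-2.6)·(-2.6) + (2.4)·(2.4) + (4.4)·(4.4) + (-2.6)·(-2.6)) / 4 = 41.2/4 = 10.3
  S[B,C] = ((-1.6)·(-0.8) + (-2.6)·(2.2) + (2.4)·(0.2) + (4.4)·(1.2) + (-2.6)·(-2.8)) / 4 = 8.6/4 = 2.15
  S[C,C] = ((-0.8)·(-0.8) + (2.2)·(2.2) + (0.2)·(0.2) + (1.2)·(1.2) + (-2.8)·(-2.8)) / 4 = 14.8/4 = 3.7

S is symmetric (S[j,i] = S[i,j]). Assembling:

S = [[2.3, 3.7, 1.85],
 [3.7, 10.3, 2.15],
 [1.85, 2.15, 3.7]]


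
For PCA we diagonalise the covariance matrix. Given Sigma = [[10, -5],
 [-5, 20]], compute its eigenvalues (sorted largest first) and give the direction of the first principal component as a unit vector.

Step 1 — characteristic polynomial of 2×2 Sigma:
  det(Sigma - λI) = λ² - trace · λ + det = 0.
  trace = 10 + 20 = 30, det = 10·20 - (-5)² = 175.
Step 2 — discriminant:
  Δ = trace² - 4·det = 900 - 700 = 200.
Step 3 — eigenvalues:
  λ = (trace ± √Δ)/2 = (30 ± 14.1421)/2,
  λ_1 = 22.0711,  λ_2 = 7.9289.

Step 4 — unit eigenvector for λ_1: solve (Sigma - λ_1 I)v = 0. First row:
  (10 - 22.0711)·v_x + (-5)·v_y = 0, i.e. (-12.0711)·v_x + (-5)·v_y = 0,
  so v ∝ (b, λ_1 - a) = (-5, 12.0711); multiply by -1 so the first entry is positive: u = (5, -12.0711).
  ||u|| = √((5)² + (-12.0711)²) = √(170.7107) ≈ 13.0656,
  v_1 = u/||u|| ≈ (0.3827, -0.9239) (||v_1|| = 1).

λ_1 = 22.0711,  λ_2 = 7.9289;  v_1 ≈ (0.3827, -0.9239)


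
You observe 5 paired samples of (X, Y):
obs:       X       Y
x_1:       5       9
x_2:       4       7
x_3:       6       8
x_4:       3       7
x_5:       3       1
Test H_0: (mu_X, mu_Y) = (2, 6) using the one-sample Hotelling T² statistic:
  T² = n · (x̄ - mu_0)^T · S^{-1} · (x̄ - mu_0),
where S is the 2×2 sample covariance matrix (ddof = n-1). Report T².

Step 1 — sample mean vector:
  mean(X) = (5 + 4 + 6 + 3 + 3) / 5 = 21/5 = 4.2
  mean(Y) = (9 + 7 + 8 + 7 + 1) / 5 = 32/5 = 6.4
  x̄ = (4.2, 6.4),  deviation x̄ - mu_0 = (4.2, 6.4) - (2, 6) = (2.2, 0.4).

Step 2 — sample covariance matrix, S[i,j] = (1/(n-1)) · Σ_k (x_{k,i} - mean_i) · (x_{k,j} - mean_j), divisor n-1 = 4:
  S[X,X] = ((0.8)·(0.8) + (-0.2)·(-0.2) + (1.8)·(1.8) + (-1.2)·(-1.2) + (-1.2)·(-1.2)) / 4 = 6.8/4 = 1.7
  S[X,Y] = ((0.8)·(2.6) + (-0.2)·(0.6) + (1.8)·(1.6) + (-1.2)·(0.6) + (-1.2)·(-5.4)) / 4 = 10.6/4 = 2.65
  S[Y,Y] = ((2.6)·(2.6) + (0.6)·(0.6) + (1.6)·(1.6) + (0.6)·(0.6) + (-5.4)·(-5.4)) / 4 = 39.2/4 = 9.8
  S = [[1.7, 2.65],
 [2.65, 9.8]].

Step 3 — invert S. det(S) = 1.7·9.8 - (2.65)² = 9.6375.
  S^{-1} = (1/det) · [[d, -b], [-b, a]] = [[1.0169, -0.275],
 [-0.275, 0.1764]].

Step 4 — quadratic form (x̄ - mu_0)^T · S^{-1} · (x̄ - mu_0):
  S^{-1} · (x̄ - mu_0) = (2.1271, -0.5344),
  (x̄ - mu_0)^T · [...] = (2.2)·(2.1271) + (0.4)·(-0.5344) = 4.4659.

Step 5 — scale by n: T² = 5 · 4.4659 = 22.3294.

T² ≈ 22.3294


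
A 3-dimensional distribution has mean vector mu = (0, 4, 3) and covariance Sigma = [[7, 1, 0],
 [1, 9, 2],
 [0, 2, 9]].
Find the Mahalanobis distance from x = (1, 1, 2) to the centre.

Step 1 — centre the observation: (x - mu) = (1, -3, -1).

Step 2 — invert Sigma (cofactor / det for 3×3, or solve directly):
  Sigma^{-1} = [[0.1453, -0.017, 0.0038],
 [-0.017, 0.1189, -0.0264],
 [0.0038, -0.0264, 0.117]].

Step 3 — form the quadratic (x - mu)^T · Sigma^{-1} · (x - mu):
  Sigma^{-1} · (x - mu) = (0.1925, -0.3472, -0.034).
  (x - mu)^T · [Sigma^{-1} · (x - mu)] = (1)·(0.1925) + (-3)·(-0.3472) + (-1)·(-0.034) = 1.2679.

Step 4 — take square root: d = √(1.2679) ≈ 1.126.

d(x, mu) = √(1.2679) ≈ 1.126


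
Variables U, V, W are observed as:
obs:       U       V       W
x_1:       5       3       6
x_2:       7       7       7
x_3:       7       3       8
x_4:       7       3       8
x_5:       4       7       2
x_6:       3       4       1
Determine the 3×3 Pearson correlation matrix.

Step 1 — column means:
  mean(U) = (5 + 7 + 7 + 7 + 4 + 3) / 6 = 33/6 = 5.5
  mean(V) = (3 + 7 + 3 + 3 + 7 + 4) / 6 = 27/6 = 4.5
  mean(W) = (6 + 7 + 8 + 8 + 2 + 1) / 6 = 32/6 = 5.3333

Step 2 — sample variances and covariances s[i,j] = (1/(n-1)) · Σ_k (x_{k,i} - mean_i) · (x_{k,j} - mean_j), with n-1 = 5:
  s[U,U] = ((-0.5)·(-0.5) + (1.5)·(1.5) + (1.5)·(1.5) + (1.5)·(1.5) + (-1.5)·(-1.5) + (-2.5)·(-2.5)) / 5 = 15.5/5 = 3.1
  s[U,V] = ((-0.5)·(-1.5) + (1.5)·(2.5) + (1.5)·(-1.5) + (1.5)·(-1.5) + (-1.5)·(2.5) + (-2.5)·(-0.5)) / 5 = -2.5/5 = -0.5
  s[U,W] = ((-0.5)·(0.6667) + (1.5)·(1.6667) + (1.5)·(2.6667) + (1.5)·(2.6667) + (-1.5)·(-3.3333) + (-2.5)·(-4.3333)) / 5 = 26/5 = 5.2
  s[V,V] = ((-1.5)·(-1.5) + (2.5)·(2.5) + (-1.5)·(-1.5) + (-1.5)·(-1.5) + (2.5)·(2.5) + (-0.5)·(-0.5)) / 5 = 19.5/5 = 3.9
  s[V,W] = ((-1.5)·(0.6667) + (2.5)·(1.6667) + (-1.5)·(2.6667) + (-1.5)·(2.6667) + (2.5)·(-3.3333) + (-0.5)·(-4.3333)) / 5 = -11/5 = -2.2
  s[W,W] = ((0.6667)·(0.6667) + (1.6667)·(1.6667) + (2.6667)·(2.6667) + (2.6667)·(2.6667) + (-3.3333)·(-3.3333) + (-4.3333)·(-4.3333)) / 5 = 47.3333/5 = 9.4667
  Sample standard deviations s_i = √(s[i,i]):
  s(U) = √(3.1) = 1.7607
  s(V) = √(3.9) = 1.9748
  s(W) = √(9.4667) = 3.0768

Step 3 — r_{ij} = s_{ij} / (s_i · s_j):
  r[U,U] = 1 (diagonal).
  r[U,V] = -0.5 / (1.7607 · 1.9748) = -0.5 / 3.4771 = -0.1438
  r[U,W] = 5.2 / (1.7607 · 3.0768) = 5.2 / 5.4173 = 0.9599
  r[V,V] = 1 (diagonal).
  r[V,W] = -2.2 / (1.9748 · 3.0768) = -2.2 / 6.0762 = -0.3621
  r[W,W] = 1 (diagonal).

R is symmetric with unit diagonal. Assembling:

R = [[1, -0.1438, 0.9599],
 [-0.1438, 1, -0.3621],
 [0.9599, -0.3621, 1]]


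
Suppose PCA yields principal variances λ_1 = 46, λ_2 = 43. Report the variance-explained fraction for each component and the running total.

Step 1 — total variance = trace(Sigma) = Σ λ_i = 46 + 43 = 89.

Step 2 — fraction explained by component i = λ_i / Σ λ:
  PC1: 46/89 = 0.5169
  PC2: 43/89 = 0.4831

Step 3 — cumulative fraction after k components = (λ_1 + ... + λ_k) / Σ λ:
  k = 1: 46/89 = 0.5169
  k = 2: (46 + 43)/89 = 89/89 = 1

Summary (fraction, with percent):

explained: PC1 0.5169 (51.69%), PC2 0.4831 (48.31%);  cumulative: 0.5169, 1


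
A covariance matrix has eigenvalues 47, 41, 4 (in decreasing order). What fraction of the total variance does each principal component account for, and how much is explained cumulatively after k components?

Step 1 — total variance = trace(Sigma) = Σ λ_i = 47 + 41 + 4 = 92.

Step 2 — fraction explained by component i = λ_i / Σ λ:
  PC1: 47/92 = 0.5109
  PC2: 41/92 = 0.4457
  PC3: 4/92 = 0.0435

Step 3 — cumulative fraction after k components = (λ_1 + ... + λ_k) / Σ λ:
  k = 1: 47/92 = 0.5109
  k = 2: (47 + 41)/92 = 88/92 = 0.9565
  k = 3: (47 + 41 + 4)/92 = 92/92 = 1

Summary (fraction, with percent):

explained: PC1 0.5109 (51.09%), PC2 0.4457 (44.57%), PC3 0.0435 (4.35%);  cumulative: 0.5109, 0.9565, 1


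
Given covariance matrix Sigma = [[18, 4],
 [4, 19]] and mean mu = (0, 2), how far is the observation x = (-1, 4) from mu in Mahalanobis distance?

Step 1 — centre the observation: (x - mu) = (-1, 2).

Step 2 — invert Sigma. det(Sigma) = 18·19 - (4)² = 326.
  Sigma^{-1} = (1/det) · [[d, -b], [-b, a]] = [[0.0583, -0.0123],
 [-0.0123, 0.0552]].

Step 3 — form the quadratic (x - mu)^T · Sigma^{-1} · (x - mu):
  Sigma^{-1} · (x - mu) = (-0.0828, 0.1227).
  (x - mu)^T · [Sigma^{-1} · (x - mu)] = (-1)·(-0.0828) + (2)·(0.1227) = 0.3282.

Step 4 — take square root: d = √(0.3282) ≈ 0.5729.

d(x, mu) = √(0.3282) ≈ 0.5729


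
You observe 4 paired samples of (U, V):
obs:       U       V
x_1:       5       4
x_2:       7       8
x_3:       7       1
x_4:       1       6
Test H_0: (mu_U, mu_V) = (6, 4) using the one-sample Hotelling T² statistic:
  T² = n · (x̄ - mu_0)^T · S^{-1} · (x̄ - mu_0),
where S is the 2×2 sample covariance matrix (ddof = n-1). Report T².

Step 1 — sample mean vector:
  mean(U) = (5 + 7 + 7 + 1) / 4 = 20/4 = 5
  mean(V) = (4 + 8 + 1 + 6) / 4 = 19/4 = 4.75
  x̄ = (5, 4.75),  deviation x̄ - mu_0 = (5, 4.75) - (6, 4) = (-1, 0.75).

Step 2 — sample covariance matrix, S[i,j] = (1/(n-1)) · Σ_k (x_{k,i} - mean_i) · (x_{k,j} - mean_j), divisor n-1 = 3:
  S[U,U] = ((0)·(0) + (2)·(2) + (2)·(2) + (-4)·(-4)) / 3 = 24/3 = 8
  S[U,V] = ((0)·(-0.75) + (2)·(3.25) + (2)·(-3.75) + (-4)·(1.25)) / 3 = -6/3 = -2
  S[V,V] = ((-0.75)·(-0.75) + (3.25)·(3.25) + (-3.75)·(-3.75) + (1.25)·(1.25)) / 3 = 26.75/3 = 8.9167
  S = [[8, -2],
 [-2, 8.9167]].

Step 3 — invert S. det(S) = 8·8.9167 - (-2)² = 67.3333.
  S^{-1} = (1/det) · [[d, -b], [-b, a]] = [[0.1324, 0.0297],
 [0.0297, 0.1188]].

Step 4 — quadratic form (x̄ - mu_0)^T · S^{-1} · (x̄ - mu_0):
  S^{-1} · (x̄ - mu_0) = (-0.1101, 0.0594),
  (x̄ - mu_0)^T · [...] = (-1)·(-0.1101) + (0.75)·(0.0594) = 0.1547.

Step 5 — scale by n: T² = 4 · 0.1547 = 0.6188.

T² ≈ 0.6188


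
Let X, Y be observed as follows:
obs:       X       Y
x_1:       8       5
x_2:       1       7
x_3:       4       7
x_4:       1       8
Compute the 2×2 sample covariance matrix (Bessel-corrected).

Step 1 — column means:
  mean(X) = (8 + 1 + 4 + 1) / 4 = 14/4 = 3.5
  mean(Y) = (5 + 7 + 7 + 8) / 4 = 27/4 = 6.75

Step 2 — sample covariance S[i,j] = (1/(n-1)) · Σ_k (x_{k,i} - mean_i) · (x_{k,j} - mean_j), with n-1 = 3.
  S[X,X] = ((4.5)·(4.5) + (-2.5)·(-2.5) + (0.5)·(0.5) + (-2.5)·(-2.5)) / 3 = 33/3 = 11
  S[X,Y] = ((4.5)·(-1.75) + (-2.5)·(0.25) + (0.5)·(0.25) + (-2.5)·(1.25)) / 3 = -11.5/3 = -3.8333
  S[Y,Y] = ((-1.75)·(-1.75) + (0.25)·(0.25) + (0.25)·(0.25) + (1.25)·(1.25)) / 3 = 4.75/3 = 1.5833

S is symmetric (S[j,i] = S[i,j]). Assembling:

S = [[11, -3.8333],
 [-3.8333, 1.5833]]


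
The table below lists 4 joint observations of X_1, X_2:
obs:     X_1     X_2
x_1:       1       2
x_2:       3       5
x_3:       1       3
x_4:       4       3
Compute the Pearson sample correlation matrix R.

Step 1 — column means:
  mean(X_1) = (1 + 3 + 1 + 4) / 4 = 9/4 = 2.25
  mean(X_2) = (2 + 5 + 3 + 3) / 4 = 13/4 = 3.25

Step 2 — sample variances and covariances s[i,j] = (1/(n-1)) · Σ_k (x_{k,i} - mean_i) · (x_{k,j} - mean_j), with n-1 = 3:
  s[X_1,X_1] = ((-1.25)·(-1.25) + (0.75)·(0.75) + (-1.25)·(-1.25) + (1.75)·(1.75)) / 3 = 6.75/3 = 2.25
  s[X_1,X_2] = ((-1.25)·(-1.25) + (0.75)·(1.75) + (-1.25)·(-0.25) + (1.75)·(-0.25)) / 3 = 2.75/3 = 0.9167
  s[X_2,X_2] = ((-1.25)·(-1.25) + (1.75)·(1.75) + (-0.25)·(-0.25) + (-0.25)·(-0.25)) / 3 = 4.75/3 = 1.5833
  Sample standard deviations s_i = √(s[i,i]):
  s(X_1) = √(2.25) = 1.5
  s(X_2) = √(1.5833) = 1.2583

Step 3 — r_{ij} = s_{ij} / (s_i · s_j):
  r[X_1,X_1] = 1 (diagonal).
  r[X_1,X_2] = 0.9167 / (1.5 · 1.2583) = 0.9167 / 1.8875 = 0.4857
  r[X_2,X_2] = 1 (diagonal).

R is symmetric with unit diagonal. Assembling:

R = [[1, 0.4857],
 [0.4857, 1]]


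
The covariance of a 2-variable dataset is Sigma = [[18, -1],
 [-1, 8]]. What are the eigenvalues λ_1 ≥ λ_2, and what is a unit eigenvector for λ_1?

Step 1 — characteristic polynomial of 2×2 Sigma:
  det(Sigma - λI) = λ² - trace · λ + det = 0.
  trace = 18 + 8 = 26, det = 18·8 - (-1)² = 143.
Step 2 — discriminant:
  Δ = trace² - 4·det = 676 - 572 = 104.
Step 3 — eigenvalues:
  λ = (trace ± √Δ)/2 = (26 ± 10.198)/2,
  λ_1 = 18.099,  λ_2 = 7.901.

Step 4 — unit eigenvector for λ_1: solve (Sigma - λ_1 I)v = 0. First row:
  (18 - 18.099)·v_x + (-1)·v_y = 0, i.e. (-0.099)·v_x + (-1)·v_y = 0,
  so v ∝ (b, λ_1 - a) = (-1, 0.099); multiply by -1 so the first entry is positive: u = (1, -0.099).
  ||u|| = √((1)² + (-0.099)²) = √(1.0098) ≈ 1.0049,
  v_1 = u/||u|| ≈ (0.9951, -0.0985) (||v_1|| = 1).

λ_1 = 18.099,  λ_2 = 7.901;  v_1 ≈ (0.9951, -0.0985)


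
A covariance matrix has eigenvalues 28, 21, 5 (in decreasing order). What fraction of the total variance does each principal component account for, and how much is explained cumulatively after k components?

Step 1 — total variance = trace(Sigma) = Σ λ_i = 28 + 21 + 5 = 54.

Step 2 — fraction explained by component i = λ_i / Σ λ:
  PC1: 28/54 = 0.5185
  PC2: 21/54 = 0.3889
  PC3: 5/54 = 0.0926

Step 3 — cumulative fraction after k components = (λ_1 + ... + λ_k) / Σ λ:
  k = 1: 28/54 = 0.5185
  k = 2: (28 + 21)/54 = 49/54 = 0.9074
  k = 3: (28 + 21 + 5)/54 = 54/54 = 1

Summary (fraction, with percent):

explained: PC1 0.5185 (51.85%), PC2 0.3889 (38.89%), PC3 0.0926 (9.26%);  cumulative: 0.5185, 0.9074, 1


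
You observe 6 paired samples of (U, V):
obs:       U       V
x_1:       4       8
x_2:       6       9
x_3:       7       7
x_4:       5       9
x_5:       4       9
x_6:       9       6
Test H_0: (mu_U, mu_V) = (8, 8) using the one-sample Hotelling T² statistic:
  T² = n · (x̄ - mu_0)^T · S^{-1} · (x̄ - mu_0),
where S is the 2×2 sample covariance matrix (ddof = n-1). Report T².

Step 1 — sample mean vector:
  mean(U) = (4 + 6 + 7 + 5 + 4 + 9) / 6 = 35/6 = 5.8333
  mean(V) = (8 + 9 + 7 + 9 + 9 + 6) / 6 = 48/6 = 8
  x̄ = (5.8333, 8),  deviation x̄ - mu_0 = (5.8333, 8) - (8, 8) = (-2.1667, 0).

Step 2 — sample covariance matrix, S[i,j] = (1/(n-1)) · Σ_k (x_{k,i} - mean_i) · (x_{k,j} - mean_j), divisor n-1 = 5:
  S[U,U] = ((-1.8333)·(-1.8333) + (0.1667)·(0.1667) + (1.1667)·(1.1667) + (-0.8333)·(-0.8333) + (-1.8333)·(-1.8333) + (3.1667)·(3.1667)) / 5 = 18.8333/5 = 3.7667
  S[U,V] = ((-1.8333)·(0) + (0.1667)·(1) + (1.1667)·(-1) + (-0.8333)·(1) + (-1.8333)·(1) + (3.1667)·(-2)) / 5 = -10/5 = -2
  S[V,V] = ((0)·(0) + (1)·(1) + (-1)·(-1) + (1)·(1) + (1)·(1) + (-2)·(-2)) / 5 = 8/5 = 1.6
  S = [[3.7667, -2],
 [-2, 1.6]].

Step 3 — invert S. det(S) = 3.7667·1.6 - (-2)² = 2.0267.
  S^{-1} = (1/det) · [[d, -b], [-b, a]] = [[0.7895, 0.9868],
 [0.9868, 1.8586]].

Step 4 — quadratic form (x̄ - mu_0)^T · S^{-1} · (x̄ - mu_0):
  S^{-1} · (x̄ - mu_0) = (-1.7105, -2.1382),
  (x̄ - mu_0)^T · [...] = (-2.1667)·(-1.7105) + (0)·(-2.1382) = 3.7061.

Step 5 — scale by n: T² = 6 · 3.7061 = 22.2368.

T² ≈ 22.2368


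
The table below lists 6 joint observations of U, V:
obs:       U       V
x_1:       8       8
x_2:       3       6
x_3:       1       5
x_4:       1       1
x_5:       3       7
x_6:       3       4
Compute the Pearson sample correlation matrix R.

Step 1 — column means:
  mean(U) = (8 + 3 + 1 + 1 + 3 + 3) / 6 = 19/6 = 3.1667
  mean(V) = (8 + 6 + 5 + 1 + 7 + 4) / 6 = 31/6 = 5.1667

Step 2 — sample variances and covariances s[i,j] = (1/(n-1)) · Σ_k (x_{k,i} - mean_i) · (x_{k,j} - mean_j), with n-1 = 5:
  s[U,U] = ((4.8333)·(4.8333) + (-0.1667)·(-0.1667) + (-2.1667)·(-2.1667) + (-2.1667)·(-2.1667) + (-0.1667)·(-0.1667) + (-0.1667)·(-0.1667)) / 5 = 32.8333/5 = 6.5667
  s[U,V] = ((4.8333)·(2.8333) + (-0.1667)·(0.8333) + (-2.1667)·(-0.1667) + (-2.1667)·(-4.1667) + (-0.1667)·(1.8333) + (-0.1667)·(-1.1667)) / 5 = 22.8333/5 = 4.5667
  s[V,V] = ((2.8333)·(2.8333) + (0.8333)·(0.8333) + (-0.1667)·(-0.1667) + (-4.1667)·(-4.1667) + (1.8333)·(1.8333) + (-1.1667)·(-1.1667)) / 5 = 30.8333/5 = 6.1667
  Sample standard deviations s_i = √(s[i,i]):
  s(U) = √(6.5667) = 2.5626
  s(V) = √(6.1667) = 2.4833

Step 3 — r_{ij} = s_{ij} / (s_i · s_j):
  r[U,U] = 1 (diagonal).
  r[U,V] = 4.5667 / (2.5626 · 2.4833) = 4.5667 / 6.3635 = 0.7176
  r[V,V] = 1 (diagonal).

R is symmetric with unit diagonal. Assembling:

R = [[1, 0.7176],
 [0.7176, 1]]


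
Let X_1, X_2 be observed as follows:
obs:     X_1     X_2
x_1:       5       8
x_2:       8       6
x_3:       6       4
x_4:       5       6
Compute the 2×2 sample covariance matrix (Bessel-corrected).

Step 1 — column means:
  mean(X_1) = (5 + 8 + 6 + 5) / 4 = 24/4 = 6
  mean(X_2) = (8 + 6 + 4 + 6) / 4 = 24/4 = 6

Step 2 — sample covariance S[i,j] = (1/(n-1)) · Σ_k (x_{k,i} - mean_i) · (x_{k,j} - mean_j), with n-1 = 3.
  S[X_1,X_1] = ((-1)·(-1) + (2)·(2) + (0)·(0) + (-1)·(-1)) / 3 = 6/3 = 2
  S[X_1,X_2] = ((-1)·(2) + (2)·(0) + (0)·(-2) + (-1)·(0)) / 3 = -2/3 = -0.6667
  S[X_2,X_2] = ((2)·(2) + (0)·(0) + (-2)·(-2) + (0)·(0)) / 3 = 8/3 = 2.6667

S is symmetric (S[j,i] = S[i,j]). Assembling:

S = [[2, -0.6667],
 [-0.6667, 2.6667]]


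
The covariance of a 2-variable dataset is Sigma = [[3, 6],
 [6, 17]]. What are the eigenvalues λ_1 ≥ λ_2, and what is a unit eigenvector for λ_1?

Step 1 — characteristic polynomial of 2×2 Sigma:
  det(Sigma - λI) = λ² - trace · λ + det = 0.
  trace = 3 + 17 = 20, det = 3·17 - (6)² = 15.
Step 2 — discriminant:
  Δ = trace² - 4·det = 400 - 60 = 340.
Step 3 — eigenvalues:
  λ = (trace ± √Δ)/2 = (20 ± 18.4391)/2,
  λ_1 = 19.2195,  λ_2 = 0.7805.

Step 4 — unit eigenvector for λ_1: solve (Sigma - λ_1 I)v = 0. First row:
  (3 - 19.2195)·v_x + (6)·v_y = 0, i.e. (-16.2195)·v_x + (6)·v_y = 0,
  so v ∝ (b, λ_1 - a) = (6, 16.2195) = u.
  ||u|| = √((6)² + (16.2195)²) = √(299.0736) ≈ 17.2937,
  v_1 = u/||u|| ≈ (0.3469, 0.9379) (||v_1|| = 1).

λ_1 = 19.2195,  λ_2 = 0.7805;  v_1 ≈ (0.3469, 0.9379)


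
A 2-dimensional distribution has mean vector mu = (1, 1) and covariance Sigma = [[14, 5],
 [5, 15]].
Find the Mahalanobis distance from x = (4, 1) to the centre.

Step 1 — centre the observation: (x - mu) = (3, 0).

Step 2 — invert Sigma. det(Sigma) = 14·15 - (5)² = 185.
  Sigma^{-1} = (1/det) · [[d, -b], [-b, a]] = [[0.0811, -0.027],
 [-0.027, 0.0757]].

Step 3 — form the quadratic (x - mu)^T · Sigma^{-1} · (x - mu):
  Sigma^{-1} · (x - mu) = (0.2432, -0.0811).
  (x - mu)^T · [Sigma^{-1} · (x - mu)] = (3)·(0.2432) + (0)·(-0.0811) = 0.7297.

Step 4 — take square root: d = √(0.7297) ≈ 0.8542.

d(x, mu) = √(0.7297) ≈ 0.8542


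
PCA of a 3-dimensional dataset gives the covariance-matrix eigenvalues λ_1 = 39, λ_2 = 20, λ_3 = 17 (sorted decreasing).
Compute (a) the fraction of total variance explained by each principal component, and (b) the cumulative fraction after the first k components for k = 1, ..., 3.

Step 1 — total variance = trace(Sigma) = Σ λ_i = 39 + 20 + 17 = 76.

Step 2 — fraction explained by component i = λ_i / Σ λ:
  PC1: 39/76 = 0.5132
  PC2: 20/76 = 0.2632
  PC3: 17/76 = 0.2237

Step 3 — cumulative fraction after k components = (λ_1 + ... + λ_k) / Σ λ:
  k = 1: 39/76 = 0.5132
  k = 2: (39 + 20)/76 = 59/76 = 0.7763
  k = 3: (39 + 20 + 17)/76 = 76/76 = 1

Summary (fraction, with percent):

explained: PC1 0.5132 (51.32%), PC2 0.2632 (26.32%), PC3 0.2237 (22.37%);  cumulative: 0.5132, 0.7763, 1


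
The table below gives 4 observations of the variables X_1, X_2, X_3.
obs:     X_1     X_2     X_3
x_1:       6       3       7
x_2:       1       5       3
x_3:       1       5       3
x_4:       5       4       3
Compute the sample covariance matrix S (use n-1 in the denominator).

Step 1 — column means:
  mean(X_1) = (6 + 1 + 1 + 5) / 4 = 13/4 = 3.25
  mean(X_2) = (3 + 5 + 5 + 4) / 4 = 17/4 = 4.25
  mean(X_3) = (7 + 3 + 3 + 3) / 4 = 16/4 = 4

Step 2 — sample covariance S[i,j] = (1/(n-1)) · Σ_k (x_{k,i} - mean_i) · (x_{k,j} - mean_j), with n-1 = 3.
  S[X_1,X_1] = ((2.75)·(2.75) + (-2.25)·(-2.25) + (-2.25)·(-2.25) + (1.75)·(1.75)) / 3 = 20.75/3 = 6.9167
  S[X_1,X_2] = ((2.75)·(-1.25) + (-2.25)·(0.75) + (-2.25)·(0.75) + (1.75)·(-0.25)) / 3 = -7.25/3 = -2.4167
  S[X_1,X_3] = ((2.75)·(3) + (-2.25)·(-1) + (-2.25)·(-1) + (1.75)·(-1)) / 3 = 11/3 = 3.6667
  S[X_2,X_2] = ((-1.25)·(-1.25) + (0.75)·(0.75) + (0.75)·(0.75) + (-0.25)·(-0.25)) / 3 = 2.75/3 = 0.9167
  S[X_2,X_3] = ((-1.25)·(3) + (0.75)·(-1) + (0.75)·(-1) + (-0.25)·(-1)) / 3 = -5/3 = -1.6667
  S[X_3,X_3] = ((3)·(3) + (-1)·(-1) + (-1)·(-1) + (-1)·(-1)) / 3 = 12/3 = 4

S is symmetric (S[j,i] = S[i,j]). Assembling:

S = [[6.9167, -2.4167, 3.6667],
 [-2.4167, 0.9167, -1.6667],
 [3.6667, -1.6667, 4]]
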